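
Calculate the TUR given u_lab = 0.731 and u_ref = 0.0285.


TUR = u_lab / u_ref
= 0.731 / 0.0285
= 25.6491

25.6491


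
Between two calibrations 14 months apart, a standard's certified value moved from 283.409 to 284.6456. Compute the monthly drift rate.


rate = (v2 - v1) / months
= (284.6456 - 283.409) / 14
= 1.2366 / 14
= 0.0883

0.0883


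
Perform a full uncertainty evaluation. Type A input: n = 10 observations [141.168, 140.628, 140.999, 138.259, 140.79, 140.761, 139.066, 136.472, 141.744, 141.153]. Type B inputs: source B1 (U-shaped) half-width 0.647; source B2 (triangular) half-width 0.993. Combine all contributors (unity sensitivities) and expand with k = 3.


mean = (141.168 + 140.628 + 140.999 + 138.259 + 140.79 + 140.761 + 139.066 + 136.472 + 141.744 + 141.153) / 10 = 140.104
s = sqrt(sum((x - mean)^2)/(n-1)) = 1.6523665
u_A = s / sqrt(n) = 1.6523665 / sqrt(10) = 0.52252417
u_B1 = 0.647 / sqrt(2) = 0.45749809
u_B2 = 0.993 / sqrt(6) = 0.40539055
uc = sqrt(0.52252417^2 + 0.45749809^2 + 0.40539055^2) = 0.80416261
U = k * uc = 3 * 0.80416261
U = 2.4125

2.4125


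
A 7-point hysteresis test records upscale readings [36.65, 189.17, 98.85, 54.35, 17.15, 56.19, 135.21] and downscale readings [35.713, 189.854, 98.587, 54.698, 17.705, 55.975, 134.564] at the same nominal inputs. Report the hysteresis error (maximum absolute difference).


|36.65 - 35.713| = 0.9370
|189.17 - 189.854| = 0.6840
|98.85 - 98.587| = 0.2630
|54.35 - 54.698| = 0.3480
|17.15 - 17.705| = 0.5550
|56.19 - 55.975| = 0.2150
|135.21 - 134.564| = 0.6460
hysteresis = max(diffs) = 0.9370

0.9370


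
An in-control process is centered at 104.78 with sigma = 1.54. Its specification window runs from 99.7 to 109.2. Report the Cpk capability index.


Cpu = (USL - mean) / (3*sigma) = (109.2 - 104.78) / (3*1.54) = 0.9567
Cpl = (mean - LSL) / (3*sigma) = (104.78 - 99.7) / (3*1.54) = 1.0996
Cpk = min(Cpu, Cpl) = 0.9567

0.9567


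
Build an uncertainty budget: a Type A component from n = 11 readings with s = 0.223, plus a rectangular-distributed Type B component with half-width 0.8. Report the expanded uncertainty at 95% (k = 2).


u_A = s / sqrt(n) = 0.223 / sqrt(11) = 0.06723703
u_B = half_width / sqrt(3) = 0.8 / sqrt(3) = 0.46188022
uc = sqrt(u_A^2 + u_B^2) = sqrt(0.06723703^2 + 0.46188022^2) = 0.46674849
U = k * uc = 2 * 0.46674849
U = 0.9335

0.9335


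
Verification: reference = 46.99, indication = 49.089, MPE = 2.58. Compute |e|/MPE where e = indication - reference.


e = indication - reference = 49.089 - 46.99 = 2.0990
|e| = 2.0990
ratio = |e| / MPE = 2.0990 / 2.58
ratio = 0.8136

0.8136


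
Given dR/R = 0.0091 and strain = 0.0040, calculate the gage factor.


GF = (dR/R) / epsilon
= 0.0091 / 0.0040
= 2.2750

2.2750


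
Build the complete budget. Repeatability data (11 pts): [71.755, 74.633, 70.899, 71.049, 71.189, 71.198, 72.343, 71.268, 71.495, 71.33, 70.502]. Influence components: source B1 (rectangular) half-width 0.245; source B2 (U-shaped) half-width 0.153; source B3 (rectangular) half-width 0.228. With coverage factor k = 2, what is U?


mean = (71.755 + 74.633 + 70.899 + 71.049 + 71.189 + 71.198 + 72.343 + 71.268 + 71.495 + 71.33 + 70.502) / 11 = 71.60554545
s = sqrt(sum((x - mean)^2)/(n-1)) = 1.1090584
u_A = s / sqrt(n) = 1.1090584 / sqrt(11) = 0.33439369
u_B1 = 0.245 / sqrt(3) = 0.14145082
u_B2 = 0.153 / sqrt(2) = 0.10818734
u_B3 = 0.228 / sqrt(3) = 0.13163586
uc = sqrt(0.33439369^2 + 0.14145082^2 + 0.10818734^2 + 0.13163586^2) = 0.40107353
U = k * uc = 2 * 0.40107353
U = 0.8021

0.8021


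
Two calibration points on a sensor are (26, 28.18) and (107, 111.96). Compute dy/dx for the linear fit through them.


slope = (y2 - y1) / (x2 - x1)
= (111.96 - 28.18) / (107 - 26)
= 83.7800 / 81
= 1.0343

1.0343


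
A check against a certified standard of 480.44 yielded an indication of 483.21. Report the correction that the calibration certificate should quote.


Correction = standard - reading
= 480.44 - 483.21
= -2.7700

-2.7700


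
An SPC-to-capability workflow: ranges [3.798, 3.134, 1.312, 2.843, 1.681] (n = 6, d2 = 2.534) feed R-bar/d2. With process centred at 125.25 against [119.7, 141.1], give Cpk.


R_bar = (3.798 + 3.134 + 1.312 + 2.843 + 1.681) / 5 = 2.5536
sigma = R_bar / d2 = 2.5536 / 2.534 = 1.0077348
Cp = (USL - LSL)/(6*sigma) = (141.1 - 119.7)/(6*1.0077348) = 3.5393
Cpu = (141.1 - 125.25)/(3*1.0077348) = 5.2428
Cpl = (125.25 - 119.7)/(3*1.0077348) = 1.8358
Cpk = min(Cpu, Cpl) = 1.8358

1.8358


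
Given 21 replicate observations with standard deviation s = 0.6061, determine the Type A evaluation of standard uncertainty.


u_A = s / sqrt(n)
u_A = 0.6061 / sqrt(21)
u_A = 0.6061 / 4.5825757
u_A = 0.1323

0.1323


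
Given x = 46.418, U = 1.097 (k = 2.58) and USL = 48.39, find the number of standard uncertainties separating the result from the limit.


u = U / k = 1.097 / 2.58 = 0.4251938
margin = |USL - x| = |48.39 - 46.418| = 1.972
z = margin / u = 1.972 / 0.4251938
z = 4.6379

4.6379


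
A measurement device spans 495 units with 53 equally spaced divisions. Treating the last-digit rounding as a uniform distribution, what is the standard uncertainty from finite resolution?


resolution = range / divisions
resolution = 495 / 53 = 9.3396226
u_res = resolution / (2*sqrt(3))
u_res = 9.3396226 / 3.4641016
u_res = 2.6961

2.6961


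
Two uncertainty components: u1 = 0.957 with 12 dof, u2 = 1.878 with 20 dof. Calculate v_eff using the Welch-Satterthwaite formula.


uc = sqrt(u1^2 + u2^2) = sqrt(0.957^2 + 1.878^2) = 2.1077792
v_eff = uc^4 / (u1^4/v1 + u2^4/v2)
= 2.1077792^4 / (0.957^4/12 + 1.878^4/20)
= 19.737878 / 0.69184382
v_eff = 28.5294

28.5294


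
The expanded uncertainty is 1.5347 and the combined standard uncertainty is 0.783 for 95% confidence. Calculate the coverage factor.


k = U / uc
k = 1.5347 / 0.783
k = 1.96

1.96


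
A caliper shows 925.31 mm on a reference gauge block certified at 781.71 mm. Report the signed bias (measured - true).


Systematic error = measured - true
= 925.31 - 781.71
= 143.6000

143.6000


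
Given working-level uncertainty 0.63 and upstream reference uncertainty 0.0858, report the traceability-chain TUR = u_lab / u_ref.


TUR = u_lab / u_ref
= 0.63 / 0.0858
= 7.3427

7.3427


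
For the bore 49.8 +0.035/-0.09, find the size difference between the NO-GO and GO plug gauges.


GO = nominal - lower_tol (smallest hole = maximum material condition)
GO = 49.8 - 0.09 = 49.71
NO-GO = nominal + upper_tol (largest hole = least material condition)
NO-GO = 49.8 + 0.035 = 49.835
spread = NO-GO - GO = 49.835 - 49.71 = 0.1250

0.1250


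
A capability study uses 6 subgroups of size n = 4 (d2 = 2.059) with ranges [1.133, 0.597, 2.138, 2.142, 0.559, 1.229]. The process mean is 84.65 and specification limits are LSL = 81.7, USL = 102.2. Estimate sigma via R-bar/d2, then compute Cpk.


R_bar = (1.133 + 0.597 + 2.138 + 2.142 + 0.559 + 1.229) / 6 = 1.2996667
sigma = R_bar / d2 = 1.2996667 / 2.059 = 0.63121258
Cp = (USL - LSL)/(6*sigma) = (102.2 - 81.7)/(6*0.63121258) = 5.4129
Cpu = (102.2 - 84.65)/(3*0.63121258) = 9.2679
Cpl = (84.65 - 81.7)/(3*0.63121258) = 1.5578
Cpk = min(Cpu, Cpl) = 1.5578

1.5578


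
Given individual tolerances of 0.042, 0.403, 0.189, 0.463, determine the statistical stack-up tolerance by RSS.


RSS = sqrt(0.042^2 + 0.403^2 + 0.189^2 + 0.463^2)
= sqrt(0.414263)
= 0.6436

0.6436


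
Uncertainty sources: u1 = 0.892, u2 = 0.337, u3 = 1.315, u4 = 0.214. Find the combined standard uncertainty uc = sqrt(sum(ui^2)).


uc = sqrt(0.892^2 + 0.337^2 + 1.315^2 + 0.214^2)
uc = sqrt(2.684254)
uc = 1.6384

1.6384


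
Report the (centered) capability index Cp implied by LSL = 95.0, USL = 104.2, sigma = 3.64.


Cp = (USL - LSL) / (6 * sigma)
= (104.2 - 95.0) / (6 * 3.64)
= 9.2000 / 21.8400
= 0.4212

0.4212


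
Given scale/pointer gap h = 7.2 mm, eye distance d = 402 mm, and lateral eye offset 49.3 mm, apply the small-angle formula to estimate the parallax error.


error = h * offset / d
= 7.2 * 49.3 / 402
= 0.8830

0.8830


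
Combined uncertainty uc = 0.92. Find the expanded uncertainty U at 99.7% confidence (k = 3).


U = k * uc
U = 3 * 0.92
U = 2.7600

2.7600


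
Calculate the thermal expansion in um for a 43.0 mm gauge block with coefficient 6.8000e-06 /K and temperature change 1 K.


dL = L * alpha * dT
= 43.0 * 6.8000e-06 * 1
= 2.9240000e-04 mm
dL_um = 2.9240000e-04 * 1000 = 0.2924 um

0.2924


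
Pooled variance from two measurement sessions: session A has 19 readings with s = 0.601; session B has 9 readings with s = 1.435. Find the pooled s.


s_p = sqrt(((n1-1)*s1^2 + (n2-1)*s2^2) / (n1+n2-2))
numerator = (19-1)*0.601^2 + (9-1)*1.435^2 = 6.501618 + 16.4738 = 22.975418
denominator = 19 + 9 - 2 = 26
s_p^2 = 22.975418 / 26 = 0.88366992
s_p = sqrt(0.88366992) = 0.9400

0.9400


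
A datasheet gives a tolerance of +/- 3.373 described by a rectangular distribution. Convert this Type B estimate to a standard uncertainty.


u_B = half_width / sqrt(3)
u_B = 3.373 / 1.7320508
u_B = 1.9474

1.9474


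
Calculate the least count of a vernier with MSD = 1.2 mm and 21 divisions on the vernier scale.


LC = MSD / n_div
= 1.2 / 21
= 0.0571

0.0571


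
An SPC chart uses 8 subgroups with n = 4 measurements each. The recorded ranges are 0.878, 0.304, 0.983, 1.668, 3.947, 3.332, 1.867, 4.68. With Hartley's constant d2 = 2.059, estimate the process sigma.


R_bar = (0.878 + 0.304 + 0.983 + 1.668 + 3.947 + 3.332 + 1.867 + 4.68) / 8
R_bar = 17.659 / 8 = 2.207375
sigma_hat = R_bar / d2 = 2.207375 / 2.059 = 1.0721

1.0721


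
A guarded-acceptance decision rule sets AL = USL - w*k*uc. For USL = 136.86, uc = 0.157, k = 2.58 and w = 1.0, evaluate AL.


U = k * uc = 2.58 * 0.157 = 0.40506
guard band g = w * U = 1.0 * 0.40506 = 0.40506
AL = USL - g = 136.86 - 0.40506
AL = 136.4549

136.4549


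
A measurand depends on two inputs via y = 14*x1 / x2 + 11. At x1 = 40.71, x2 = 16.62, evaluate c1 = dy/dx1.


y = 14*x1 / x2 + 11
dy/dx1 = 14/x2
Evaluate at x2 = 16.62: c1 = 14 / 16.62
c1 = 0.8424

0.8424


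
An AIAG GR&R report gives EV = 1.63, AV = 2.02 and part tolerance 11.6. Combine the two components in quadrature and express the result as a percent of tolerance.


GRR = sqrt(EV^2 + AV^2) = sqrt(1.63^2 + 2.02^2) = 2.5956309
%GRR = GRR / tol * 100 = 2.5956309 / 11.6 * 100
%GRR = 22.3761

22.3761


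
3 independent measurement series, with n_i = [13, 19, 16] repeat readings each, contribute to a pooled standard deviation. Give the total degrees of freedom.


nu = sum_i (n_i - 1)
nu = ((13 - 1) + (19 - 1) + (16 - 1))
nu = 12 + 18 + 15
nu = 45

45


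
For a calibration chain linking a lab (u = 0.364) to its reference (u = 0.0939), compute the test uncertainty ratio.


TUR = u_lab / u_ref
= 0.364 / 0.0939
= 3.8765

3.8765


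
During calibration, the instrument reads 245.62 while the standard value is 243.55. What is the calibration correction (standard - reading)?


Correction = standard - reading
= 243.55 - 245.62
= -2.0700

-2.0700


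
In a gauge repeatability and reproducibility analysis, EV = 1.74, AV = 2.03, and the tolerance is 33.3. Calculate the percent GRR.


GRR = sqrt(EV^2 + AV^2) = sqrt(1.74^2 + 2.03^2) = 2.6736679
%GRR = GRR / tol * 100 = 2.6736679 / 33.3 * 100
%GRR = 8.0290

8.0290


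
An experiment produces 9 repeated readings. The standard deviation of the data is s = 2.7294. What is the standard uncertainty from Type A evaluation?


u_A = s / sqrt(n)
u_A = 2.7294 / sqrt(9)
u_A = 2.7294 / 3
u_A = 0.9098

0.9098


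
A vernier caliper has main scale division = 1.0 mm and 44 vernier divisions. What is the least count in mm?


LC = MSD / n_div
= 1.0 / 44
= 0.0227

0.0227


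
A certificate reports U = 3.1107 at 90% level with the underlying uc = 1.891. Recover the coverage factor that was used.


k = U / uc
k = 3.1107 / 1.891
k = 1.645

1.645


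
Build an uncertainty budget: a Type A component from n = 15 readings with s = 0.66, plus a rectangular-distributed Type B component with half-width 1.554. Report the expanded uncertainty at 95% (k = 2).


u_A = s / sqrt(n) = 0.66 / sqrt(15) = 0.17041127
u_B = half_width / sqrt(3) = 1.554 / sqrt(3) = 0.89720232
uc = sqrt(u_A^2 + u_B^2) = sqrt(0.17041127^2 + 0.89720232^2) = 0.91324258
U = k * uc = 2 * 0.91324258
U = 1.8265

1.8265


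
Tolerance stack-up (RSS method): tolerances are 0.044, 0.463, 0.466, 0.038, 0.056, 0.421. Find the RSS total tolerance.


RSS = sqrt(0.044^2 + 0.463^2 + 0.466^2 + 0.038^2 + 0.056^2 + 0.421^2)
= sqrt(0.615282)
= 0.7844

0.7844


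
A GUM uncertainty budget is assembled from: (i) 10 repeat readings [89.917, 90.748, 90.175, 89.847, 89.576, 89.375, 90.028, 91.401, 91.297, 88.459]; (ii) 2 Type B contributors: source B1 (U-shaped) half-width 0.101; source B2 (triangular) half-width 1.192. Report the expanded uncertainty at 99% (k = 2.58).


mean = (89.917 + 90.748 + 90.175 + 89.847 + 89.576 + 89.375 + 90.028 + 91.401 + 91.297 + 88.459) / 10 = 90.0823
s = sqrt(sum((x - mean)^2)/(n-1)) = 0.89091527
u_A = s / sqrt(n) = 0.89091527 / sqrt(10) = 0.28173215
u_B1 = 0.101 / sqrt(2) = 0.071417785
u_B2 = 1.192 / sqrt(6) = 0.48663196
uc = sqrt(0.28173215^2 + 0.071417785^2 + 0.48663196^2) = 0.56681934
U = k * uc = 2.58 * 0.56681934
U = 1.4624

1.4624


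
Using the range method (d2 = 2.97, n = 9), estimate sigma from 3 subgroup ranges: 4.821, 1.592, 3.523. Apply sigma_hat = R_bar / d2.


R_bar = (4.821 + 1.592 + 3.523) / 3
R_bar = 9.936 / 3 = 3.312
sigma_hat = R_bar / d2 = 3.312 / 2.97 = 1.1152

1.1152


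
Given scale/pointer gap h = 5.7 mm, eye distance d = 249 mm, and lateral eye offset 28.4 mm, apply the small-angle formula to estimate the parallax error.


error = h * offset / d
= 5.7 * 28.4 / 249
= 0.6501

0.6501


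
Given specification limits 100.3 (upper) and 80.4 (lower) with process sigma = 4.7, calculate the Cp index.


Cp = (USL - LSL) / (6 * sigma)
= (100.3 - 80.4) / (6 * 4.7)
= 19.9000 / 28.2000
= 0.7057

0.7057


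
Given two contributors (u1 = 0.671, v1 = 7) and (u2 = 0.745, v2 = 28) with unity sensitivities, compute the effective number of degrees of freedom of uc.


uc = sqrt(u1^2 + u2^2) = sqrt(0.671^2 + 0.745^2) = 1.0026295
v_eff = uc^4 / (u1^4/v1 + u2^4/v2)
= 1.0026295^4 / (0.671^4/7 + 0.745^4/28)
= 1.0105596 / 0.039961449
v_eff = 25.2884

25.2884


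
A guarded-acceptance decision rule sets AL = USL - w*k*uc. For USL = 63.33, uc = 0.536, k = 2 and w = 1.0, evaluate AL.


U = k * uc = 2 * 0.536 = 1.072
guard band g = w * U = 1.0 * 1.072 = 1.072
AL = USL - g = 63.33 - 1.072
AL = 62.2580

62.2580


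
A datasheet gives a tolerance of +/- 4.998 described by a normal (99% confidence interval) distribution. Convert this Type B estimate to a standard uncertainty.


u_B = half_width / 2.576
u_B = 4.998 / 2.576
u_B = 1.9402

1.9402


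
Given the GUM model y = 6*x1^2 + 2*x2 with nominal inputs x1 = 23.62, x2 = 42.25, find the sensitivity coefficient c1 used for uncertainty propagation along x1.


y = 6*x1^2 + 2*x2
dy/dx1 = 2*6*x1
Evaluate at x1 = 23.62: c1 = 12 * 23.62
c1 = 283.4400

283.4400


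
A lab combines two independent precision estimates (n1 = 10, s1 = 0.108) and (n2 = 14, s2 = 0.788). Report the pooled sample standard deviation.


s_p = sqrt(((n1-1)*s1^2 + (n2-1)*s2^2) / (n1+n2-2))
numerator = (10-1)*0.108^2 + (14-1)*0.788^2 = 0.104976 + 8.072272 = 8.177248
denominator = 10 + 14 - 2 = 22
s_p^2 = 8.177248 / 22 = 0.37169309
s_p = sqrt(0.37169309) = 0.6097

0.6097


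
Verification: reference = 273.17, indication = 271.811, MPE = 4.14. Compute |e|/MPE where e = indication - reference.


e = indication - reference = 271.811 - 273.17 = -1.3590
|e| = 1.3590
ratio = |e| / MPE = 1.3590 / 4.14
ratio = 0.3283

0.3283


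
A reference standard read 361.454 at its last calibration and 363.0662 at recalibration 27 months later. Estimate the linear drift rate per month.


rate = (v2 - v1) / months
= (363.0662 - 361.454) / 27
= 1.6122 / 27
= 0.0597

0.0597


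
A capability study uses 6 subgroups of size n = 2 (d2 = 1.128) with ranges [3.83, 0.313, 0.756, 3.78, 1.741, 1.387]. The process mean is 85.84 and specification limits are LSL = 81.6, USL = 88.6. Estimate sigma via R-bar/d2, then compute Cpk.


R_bar = (3.83 + 0.313 + 0.756 + 3.78 + 1.741 + 1.387) / 6 = 1.9678333
sigma = R_bar / d2 = 1.9678333 / 1.128 = 1.7445331
Cp = (USL - LSL)/(6*sigma) = (88.6 - 81.6)/(6*1.7445331) = 0.6688
Cpu = (88.6 - 85.84)/(3*1.7445331) = 0.5274
Cpl = (85.84 - 81.6)/(3*1.7445331) = 0.8101
Cpk = min(Cpu, Cpl) = 0.5274

0.5274


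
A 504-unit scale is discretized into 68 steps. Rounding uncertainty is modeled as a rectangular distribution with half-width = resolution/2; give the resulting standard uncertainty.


resolution = range / divisions
resolution = 504 / 68 = 7.4117647
u_res = resolution / (2*sqrt(3))
u_res = 7.4117647 / 3.4641016
u_res = 2.1396

2.1396


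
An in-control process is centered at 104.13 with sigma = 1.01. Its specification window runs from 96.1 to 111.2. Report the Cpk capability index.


Cpu = (USL - mean) / (3*sigma) = (111.2 - 104.13) / (3*1.01) = 2.3333
Cpl = (mean - LSL) / (3*sigma) = (104.13 - 96.1) / (3*1.01) = 2.6502
Cpk = min(Cpu, Cpl) = 2.3333

2.3333


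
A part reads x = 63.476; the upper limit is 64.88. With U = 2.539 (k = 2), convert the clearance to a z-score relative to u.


u = U / k = 2.539 / 2 = 1.2695
margin = |USL - x| = |64.88 - 63.476| = 1.404
z = margin / u = 1.404 / 1.2695
z = 1.1059

1.1059


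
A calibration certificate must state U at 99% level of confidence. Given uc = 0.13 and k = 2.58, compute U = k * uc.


U = k * uc
U = 2.58 * 0.13
U = 0.3354

0.3354


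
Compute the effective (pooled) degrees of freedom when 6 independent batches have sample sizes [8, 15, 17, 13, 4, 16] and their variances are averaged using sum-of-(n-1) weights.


nu = sum_i (n_i - 1)
nu = ((8 - 1) + (15 - 1) + (17 - 1) + (13 - 1) + (4 - 1) + (16 - 1))
nu = 7 + 14 + 16 + 12 + 3 + 15
nu = 67

67


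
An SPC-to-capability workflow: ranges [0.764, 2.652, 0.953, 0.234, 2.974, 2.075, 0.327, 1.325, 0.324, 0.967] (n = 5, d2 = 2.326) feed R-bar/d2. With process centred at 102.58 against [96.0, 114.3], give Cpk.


R_bar = (0.764 + 2.652 + 0.953 + 0.234 + 2.974 + 2.075 + 0.327 + 1.325 + 0.324 + 0.967) / 10 = 1.2595
sigma = R_bar / d2 = 1.2595 / 2.326 = 0.54148753
Cp = (USL - LSL)/(6*sigma) = (114.3 - 96.0)/(6*0.54148753) = 5.6326
Cpu = (114.3 - 102.58)/(3*0.54148753) = 7.2147
Cpl = (102.58 - 96.0)/(3*0.54148753) = 4.0506
Cpk = min(Cpu, Cpl) = 4.0506

4.0506


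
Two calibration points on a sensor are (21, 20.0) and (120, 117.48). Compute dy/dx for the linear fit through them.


slope = (y2 - y1) / (x2 - x1)
= (117.48 - 20.0) / (120 - 21)
= 97.4800 / 99
= 0.9846

0.9846


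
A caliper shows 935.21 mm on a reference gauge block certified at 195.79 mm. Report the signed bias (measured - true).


Systematic error = measured - true
= 935.21 - 195.79
= 739.4200

739.4200


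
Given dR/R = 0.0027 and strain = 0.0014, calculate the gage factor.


GF = (dR/R) / epsilon
= 0.0027 / 0.0014
= 1.9286

1.9286


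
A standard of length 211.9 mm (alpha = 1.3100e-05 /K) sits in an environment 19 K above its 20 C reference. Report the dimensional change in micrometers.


dL = L * alpha * dT
= 211.9 * 1.3100e-05 * 19
= 0.0527419 mm
dL_um = 0.0527419 * 1000 = 52.7419 um

52.7419


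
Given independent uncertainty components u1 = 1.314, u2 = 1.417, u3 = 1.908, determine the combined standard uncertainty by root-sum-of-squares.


uc = sqrt(1.314^2 + 1.417^2 + 1.908^2)
uc = sqrt(7.374949)
uc = 2.7157

2.7157


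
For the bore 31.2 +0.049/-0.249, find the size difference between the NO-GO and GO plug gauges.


GO = nominal - lower_tol (smallest hole = maximum material condition)
GO = 31.2 - 0.249 = 30.951
NO-GO = nominal + upper_tol (largest hole = least material condition)
NO-GO = 31.2 + 0.049 = 31.249
spread = NO-GO - GO = 31.249 - 30.951 = 0.2980

0.2980


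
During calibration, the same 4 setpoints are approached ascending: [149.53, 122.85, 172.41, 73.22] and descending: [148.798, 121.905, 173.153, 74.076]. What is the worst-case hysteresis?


|149.53 - 148.798| = 0.7320
|122.85 - 121.905| = 0.9450
|172.41 - 173.153| = 0.7430
|73.22 - 74.076| = 0.8560
hysteresis = max(diffs) = 0.9450

0.9450


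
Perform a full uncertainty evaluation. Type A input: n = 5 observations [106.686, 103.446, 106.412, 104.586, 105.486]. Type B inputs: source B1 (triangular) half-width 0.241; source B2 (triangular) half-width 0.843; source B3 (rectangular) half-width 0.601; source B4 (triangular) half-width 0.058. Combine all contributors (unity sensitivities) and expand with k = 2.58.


mean = (106.686 + 103.446 + 106.412 + 104.586 + 105.486) / 5 = 105.3232
s = sqrt(sum((x - mean)^2)/(n-1)) = 1.3357167
u_A = s / sqrt(n) = 1.3357167 / sqrt(5) = 0.59735067
u_B1 = 0.241 / sqrt(6) = 0.098387838
u_B2 = 0.843 / sqrt(6) = 0.34415331
u_B3 = 0.601 / sqrt(3) = 0.34698751
u_B4 = 0.058 / sqrt(6) = 0.023678401
uc = sqrt(0.59735067^2 + 0.098387838^2 + 0.34415331^2 + 0.34698751^2 + 0.023678401^2) = 0.77840252
U = k * uc = 2.58 * 0.77840252
U = 2.0083

2.0083


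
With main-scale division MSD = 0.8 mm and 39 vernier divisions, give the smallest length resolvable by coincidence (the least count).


LC = MSD / n_div
= 0.8 / 39
= 0.0205

0.0205


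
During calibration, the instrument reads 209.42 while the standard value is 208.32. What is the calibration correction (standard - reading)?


Correction = standard - reading
= 208.32 - 209.42
= -1.1000

-1.1000


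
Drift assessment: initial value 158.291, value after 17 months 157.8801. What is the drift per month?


rate = (v2 - v1) / months
= (157.8801 - 158.291) / 17
= -0.4109 / 17
= -0.0242

-0.0242


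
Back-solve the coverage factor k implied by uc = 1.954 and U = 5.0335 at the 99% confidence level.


k = U / uc
k = 5.0335 / 1.954
k = 2.576

2.576


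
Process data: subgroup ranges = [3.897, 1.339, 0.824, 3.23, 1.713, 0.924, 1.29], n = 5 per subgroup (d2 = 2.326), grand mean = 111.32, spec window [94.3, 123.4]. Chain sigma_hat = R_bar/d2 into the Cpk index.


R_bar = (3.897 + 1.339 + 0.824 + 3.23 + 1.713 + 0.924 + 1.29) / 7 = 1.8881429
sigma = R_bar / d2 = 1.8881429 / 2.326 = 0.81175533
Cp = (USL - LSL)/(6*sigma) = (123.4 - 94.3)/(6*0.81175533) = 5.9747
Cpu = (123.4 - 111.32)/(3*0.81175533) = 4.9604
Cpl = (111.32 - 94.3)/(3*0.81175533) = 6.9890
Cpk = min(Cpu, Cpl) = 4.9604

4.9604


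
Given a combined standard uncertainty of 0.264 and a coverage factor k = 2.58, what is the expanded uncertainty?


U = k * uc
U = 2.58 * 0.264
U = 0.6811

0.6811


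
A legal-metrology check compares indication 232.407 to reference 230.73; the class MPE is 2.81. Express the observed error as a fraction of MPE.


e = indication - reference = 232.407 - 230.73 = 1.6770
|e| = 1.6770
ratio = |e| / MPE = 1.6770 / 2.81
ratio = 0.5968

0.5968


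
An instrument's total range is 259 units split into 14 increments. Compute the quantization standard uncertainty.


resolution = range / divisions
resolution = 259 / 14 = 18.5
u_res = resolution / (2*sqrt(3))
u_res = 18.5 / 3.4641016
u_res = 5.3405

5.3405


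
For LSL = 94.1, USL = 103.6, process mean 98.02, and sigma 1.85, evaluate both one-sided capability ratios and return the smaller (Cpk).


Cpu = (USL - mean) / (3*sigma) = (103.6 - 98.02) / (3*1.85) = 1.0054
Cpl = (mean - LSL) / (3*sigma) = (98.02 - 94.1) / (3*1.85) = 0.7063
Cpk = min(Cpu, Cpl) = 0.7063

0.7063


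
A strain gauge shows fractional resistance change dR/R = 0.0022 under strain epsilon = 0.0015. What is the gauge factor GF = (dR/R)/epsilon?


GF = (dR/R) / epsilon
= 0.0022 / 0.0015
= 1.4667

1.4667


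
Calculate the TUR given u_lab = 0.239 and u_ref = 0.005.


TUR = u_lab / u_ref
= 0.239 / 0.005
= 47.8000

47.8000


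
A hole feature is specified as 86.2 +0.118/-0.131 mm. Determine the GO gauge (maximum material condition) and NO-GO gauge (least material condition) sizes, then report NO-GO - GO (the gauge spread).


GO = nominal - lower_tol (smallest hole = maximum material condition)
GO = 86.2 - 0.131 = 86.069
NO-GO = nominal + upper_tol (largest hole = least material condition)
NO-GO = 86.2 + 0.118 = 86.318
spread = NO-GO - GO = 86.318 - 86.069 = 0.2490

0.2490


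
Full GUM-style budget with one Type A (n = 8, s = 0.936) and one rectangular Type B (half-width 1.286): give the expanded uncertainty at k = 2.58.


u_A = s / sqrt(n) = 0.936 / sqrt(8) = 0.33092597
u_B = half_width / sqrt(3) = 1.286 / sqrt(3) = 0.74247245
uc = sqrt(u_A^2 + u_B^2) = sqrt(0.33092597^2 + 0.74247245^2) = 0.81288212
U = k * uc = 2.58 * 0.81288212
U = 2.0972

2.0972


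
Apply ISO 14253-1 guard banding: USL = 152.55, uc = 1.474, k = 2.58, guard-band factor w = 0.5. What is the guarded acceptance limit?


U = k * uc = 2.58 * 1.474 = 3.80292
guard band g = w * U = 0.5 * 3.80292 = 1.90146
AL = USL - g = 152.55 - 1.90146
AL = 150.6485

150.6485


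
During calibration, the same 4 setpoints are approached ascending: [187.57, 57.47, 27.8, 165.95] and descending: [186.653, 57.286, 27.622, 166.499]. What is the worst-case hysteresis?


|187.57 - 186.653| = 0.9170
|57.47 - 57.286| = 0.1840
|27.8 - 27.622| = 0.1780
|165.95 - 166.499| = 0.5490
hysteresis = max(diffs) = 0.9170

0.9170


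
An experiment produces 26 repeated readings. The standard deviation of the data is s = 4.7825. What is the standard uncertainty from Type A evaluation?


u_A = s / sqrt(n)
u_A = 4.7825 / sqrt(26)
u_A = 4.7825 / 5.0990195
u_A = 0.9379

0.9379


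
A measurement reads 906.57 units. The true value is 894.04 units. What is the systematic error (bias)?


Systematic error = measured - true
= 906.57 - 894.04
= 12.5300

12.5300


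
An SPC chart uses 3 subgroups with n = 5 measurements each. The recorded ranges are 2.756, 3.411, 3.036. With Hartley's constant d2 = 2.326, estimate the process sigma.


R_bar = (2.756 + 3.411 + 3.036) / 3
R_bar = 9.203 / 3 = 3.0676667
sigma_hat = R_bar / d2 = 3.0676667 / 2.326 = 1.3189

1.3189


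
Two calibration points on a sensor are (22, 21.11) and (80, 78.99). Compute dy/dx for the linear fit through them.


slope = (y2 - y1) / (x2 - x1)
= (78.99 - 21.11) / (80 - 22)
= 57.8800 / 58
= 0.9979

0.9979


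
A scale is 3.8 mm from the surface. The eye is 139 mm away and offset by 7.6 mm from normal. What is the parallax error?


error = h * offset / d
= 3.8 * 7.6 / 139
= 0.2078

0.2078


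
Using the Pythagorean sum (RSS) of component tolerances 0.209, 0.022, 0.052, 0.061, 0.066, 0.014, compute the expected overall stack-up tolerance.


RSS = sqrt(0.209^2 + 0.022^2 + 0.052^2 + 0.061^2 + 0.066^2 + 0.014^2)
= sqrt(0.055142)
= 0.2348

0.2348


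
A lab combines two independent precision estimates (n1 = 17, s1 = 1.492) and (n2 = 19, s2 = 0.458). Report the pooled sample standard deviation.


s_p = sqrt(((n1-1)*s1^2 + (n2-1)*s2^2) / (n1+n2-2))
numerator = (17-1)*1.492^2 + (19-1)*0.458^2 = 35.617024 + 3.775752 = 39.392776
denominator = 17 + 19 - 2 = 34
s_p^2 = 39.392776 / 34 = 1.1586111
s_p = sqrt(1.1586111) = 1.0764

1.0764


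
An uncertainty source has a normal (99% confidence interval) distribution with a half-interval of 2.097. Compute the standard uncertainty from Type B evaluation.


u_B = half_width / 2.576
u_B = 2.097 / 2.576
u_B = 0.8141

0.8141


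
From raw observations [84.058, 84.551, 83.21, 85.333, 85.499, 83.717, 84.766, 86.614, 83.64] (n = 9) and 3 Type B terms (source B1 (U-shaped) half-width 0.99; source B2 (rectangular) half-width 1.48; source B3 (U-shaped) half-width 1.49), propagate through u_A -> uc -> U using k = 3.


mean = (84.058 + 84.551 + 83.21 + 85.333 + 85.499 + 83.717 + 84.766 + 86.614 + 83.64) / 9 = 84.59866667
s = sqrt(sum((x - mean)^2)/(n-1)) = 1.0815949
u_A = s / sqrt(n) = 1.0815949 / sqrt(9) = 0.36053163
u_B1 = 0.99 / sqrt(2) = 0.70003571
u_B2 = 1.48 / sqrt(3) = 0.8544784
u_B3 = 1.49 / sqrt(2) = 1.0535891
uc = sqrt(0.36053163^2 + 0.70003571^2 + 0.8544784^2 + 1.0535891^2) = 1.5685077
U = k * uc = 3 * 1.5685077
U = 4.7055

4.7055


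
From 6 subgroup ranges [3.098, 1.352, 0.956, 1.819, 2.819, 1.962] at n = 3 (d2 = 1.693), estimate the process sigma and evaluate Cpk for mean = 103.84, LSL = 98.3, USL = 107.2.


R_bar = (3.098 + 1.352 + 0.956 + 1.819 + 2.819 + 1.962) / 6 = 2.001
sigma = R_bar / d2 = 2.001 / 1.693 = 1.1819256
Cp = (USL - LSL)/(6*sigma) = (107.2 - 98.3)/(6*1.1819256) = 1.2550
Cpu = (107.2 - 103.84)/(3*1.1819256) = 0.9476
Cpl = (103.84 - 98.3)/(3*1.1819256) = 1.5624
Cpk = min(Cpu, Cpl) = 0.9476

0.9476


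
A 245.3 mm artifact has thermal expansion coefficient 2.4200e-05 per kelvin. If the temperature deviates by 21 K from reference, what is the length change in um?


dL = L * alpha * dT
= 245.3 * 2.4200e-05 * 21
= 0.1246615 mm
dL_um = 0.1246615 * 1000 = 124.6615 um

124.6615


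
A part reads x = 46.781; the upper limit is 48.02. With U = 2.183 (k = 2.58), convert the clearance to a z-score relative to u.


u = U / k = 2.183 / 2.58 = 0.84612403
margin = |USL - x| = |48.02 - 46.781| = 1.239
z = margin / u = 1.239 / 0.84612403
z = 1.4643

1.4643


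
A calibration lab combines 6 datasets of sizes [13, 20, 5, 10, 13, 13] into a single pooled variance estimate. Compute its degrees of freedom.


nu = sum_i (n_i - 1)
nu = ((13 - 1) + (20 - 1) + (5 - 1) + (10 - 1) + (13 - 1) + (13 - 1))
nu = 12 + 19 + 4 + 9 + 12 + 12
nu = 68

68


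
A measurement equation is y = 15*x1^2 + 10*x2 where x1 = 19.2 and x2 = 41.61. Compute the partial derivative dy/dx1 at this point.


y = 15*x1^2 + 10*x2
dy/dx1 = 2*15*x1
Evaluate at x1 = 19.2: c1 = 30 * 19.2
c1 = 576.0000

576.0000


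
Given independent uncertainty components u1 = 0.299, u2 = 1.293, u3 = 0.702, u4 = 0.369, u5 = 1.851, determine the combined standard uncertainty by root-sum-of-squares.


uc = sqrt(0.299^2 + 1.293^2 + 0.702^2 + 0.369^2 + 1.851^2)
uc = sqrt(5.816416)
uc = 2.4117

2.4117


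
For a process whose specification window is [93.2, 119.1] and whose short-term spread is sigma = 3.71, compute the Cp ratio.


Cp = (USL - LSL) / (6 * sigma)
= (119.1 - 93.2) / (6 * 3.71)
= 25.9000 / 22.2600
= 1.1635

1.1635


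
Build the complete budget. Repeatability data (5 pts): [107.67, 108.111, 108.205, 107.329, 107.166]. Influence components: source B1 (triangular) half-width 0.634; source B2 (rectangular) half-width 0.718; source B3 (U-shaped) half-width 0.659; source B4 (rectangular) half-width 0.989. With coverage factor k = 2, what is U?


mean = (107.67 + 108.111 + 108.205 + 107.329 + 107.166) / 5 = 107.6962
s = sqrt(sum((x - mean)^2)/(n-1)) = 0.46031804
u_A = s / sqrt(n) = 0.46031804 / sqrt(5) = 0.20586049
u_B1 = 0.634 / sqrt(6) = 0.25882942
u_B2 = 0.718 / sqrt(3) = 0.41453749
u_B3 = 0.659 / sqrt(2) = 0.46598337
u_B4 = 0.989 / sqrt(3) = 0.57099942
uc = sqrt(0.20586049^2 + 0.25882942^2 + 0.41453749^2 + 0.46598337^2 + 0.57099942^2) = 0.90796111
U = k * uc = 2 * 0.90796111
U = 1.8159

1.8159


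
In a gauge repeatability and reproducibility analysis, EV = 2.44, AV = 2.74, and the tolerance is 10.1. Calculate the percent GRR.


GRR = sqrt(EV^2 + AV^2) = sqrt(2.44^2 + 2.74^2) = 3.6689508
%GRR = GRR / tol * 100 = 3.6689508 / 10.1 * 100
%GRR = 36.3262

36.3262


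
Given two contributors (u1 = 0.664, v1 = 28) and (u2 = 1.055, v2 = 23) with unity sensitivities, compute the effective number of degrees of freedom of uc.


uc = sqrt(u1^2 + u2^2) = sqrt(0.664^2 + 1.055^2) = 1.2465637
v_eff = uc^4 / (u1^4/v1 + u2^4/v2)
= 1.2465637^4 / (0.664^4/28 + 1.055^4/23)
= 2.4146707 / 0.060804416
v_eff = 39.7121

39.7121


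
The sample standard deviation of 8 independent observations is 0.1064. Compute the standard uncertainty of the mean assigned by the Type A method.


u_A = s / sqrt(n)
u_A = 0.1064 / sqrt(8)
u_A = 0.1064 / 2.8284271
u_A = 0.0376

0.0376


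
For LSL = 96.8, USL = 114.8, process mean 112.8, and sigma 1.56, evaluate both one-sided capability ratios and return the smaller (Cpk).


Cpu = (USL - mean) / (3*sigma) = (114.8 - 112.8) / (3*1.56) = 0.4274
Cpl = (mean - LSL) / (3*sigma) = (112.8 - 96.8) / (3*1.56) = 3.4188
Cpk = min(Cpu, Cpl) = 0.4274

0.4274


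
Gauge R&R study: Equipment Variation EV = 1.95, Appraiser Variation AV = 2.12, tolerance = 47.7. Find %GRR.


GRR = sqrt(EV^2 + AV^2) = sqrt(1.95^2 + 2.12^2) = 2.880434
%GRR = GRR / tol * 100 = 2.880434 / 47.7 * 100
%GRR = 6.0386

6.0386


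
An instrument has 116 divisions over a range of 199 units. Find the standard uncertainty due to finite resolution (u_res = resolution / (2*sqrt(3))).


resolution = range / divisions
resolution = 199 / 116 = 1.7155172
u_res = resolution / (2*sqrt(3))
u_res = 1.7155172 / 3.4641016
u_res = 0.4952

0.4952


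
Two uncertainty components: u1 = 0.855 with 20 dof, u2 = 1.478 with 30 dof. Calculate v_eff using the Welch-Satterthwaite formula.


uc = sqrt(u1^2 + u2^2) = sqrt(0.855^2 + 1.478^2) = 1.7074862
v_eff = uc^4 / (u1^4/v1 + u2^4/v2)
= 1.7074862^4 / (0.855^4/20 + 1.478^4/30)
= 8.5001934 / 0.18578556
v_eff = 45.7527

45.7527


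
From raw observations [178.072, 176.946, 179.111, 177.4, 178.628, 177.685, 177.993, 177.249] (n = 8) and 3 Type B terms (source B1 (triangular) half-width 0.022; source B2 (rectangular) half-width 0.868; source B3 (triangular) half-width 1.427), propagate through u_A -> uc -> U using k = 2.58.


mean = (178.072 + 176.946 + 179.111 + 177.4 + 178.628 + 177.685 + 177.993 + 177.249) / 8 = 177.8855
s = sqrt(sum((x - mean)^2)/(n-1)) = 0.72340445
u_A = s / sqrt(n) = 0.72340445 / sqrt(8) = 0.2557621
u_B1 = 0.022 / sqrt(6) = 0.0089814624
u_B2 = 0.868 / sqrt(3) = 0.50114003
u_B3 = 1.427 / sqrt(6) = 0.58257031
uc = sqrt(0.2557621^2 + 0.0089814624^2 + 0.50114003^2 + 0.58257031^2) = 0.80995334
U = k * uc = 2.58 * 0.80995334
U = 2.0897

2.0897


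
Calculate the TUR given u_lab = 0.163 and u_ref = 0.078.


TUR = u_lab / u_ref
= 0.163 / 0.078
= 2.0897

2.0897


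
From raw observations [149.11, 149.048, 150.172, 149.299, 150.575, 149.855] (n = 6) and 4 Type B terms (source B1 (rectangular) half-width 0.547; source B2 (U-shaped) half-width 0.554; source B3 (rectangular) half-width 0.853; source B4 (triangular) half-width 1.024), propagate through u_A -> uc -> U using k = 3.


mean = (149.11 + 149.048 + 150.172 + 149.299 + 150.575 + 149.855) / 6 = 149.6765
s = sqrt(sum((x - mean)^2)/(n-1)) = 0.62339803
u_A = s / sqrt(n) = 0.62339803 / sqrt(6) = 0.25450118
u_B1 = 0.547 / sqrt(3) = 0.3158106
u_B2 = 0.554 / sqrt(2) = 0.39173716
u_B3 = 0.853 / sqrt(3) = 0.49247978
u_B4 = 1.024 / sqrt(6) = 0.41804625
uc = sqrt(0.25450118^2 + 0.3158106^2 + 0.39173716^2 + 0.49247978^2 + 0.41804625^2) = 0.85747547
U = k * uc = 3 * 0.85747547
U = 2.5724

2.5724


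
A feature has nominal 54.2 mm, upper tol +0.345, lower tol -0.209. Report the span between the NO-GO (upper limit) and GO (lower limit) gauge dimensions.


GO = nominal - lower_tol (smallest hole = maximum material condition)
GO = 54.2 - 0.209 = 53.991
NO-GO = nominal + upper_tol (largest hole = least material condition)
NO-GO = 54.2 + 0.345 = 54.545
spread = NO-GO - GO = 54.545 - 53.991 = 0.5540

0.5540


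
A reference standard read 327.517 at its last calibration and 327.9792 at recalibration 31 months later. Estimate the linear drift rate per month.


rate = (v2 - v1) / months
= (327.9792 - 327.517) / 31
= 0.4622 / 31
= 0.0149

0.0149


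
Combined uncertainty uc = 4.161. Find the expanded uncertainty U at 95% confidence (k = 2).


U = k * uc
U = 2 * 4.161
U = 8.3220

8.3220


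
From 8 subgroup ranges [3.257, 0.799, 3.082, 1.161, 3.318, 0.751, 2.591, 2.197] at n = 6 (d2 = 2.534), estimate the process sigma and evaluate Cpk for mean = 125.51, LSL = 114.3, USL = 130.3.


R_bar = (3.257 + 0.799 + 3.082 + 1.161 + 3.318 + 0.751 + 2.591 + 2.197) / 8 = 2.1445
sigma = R_bar / d2 = 2.1445 / 2.534 = 0.84629045
Cp = (USL - LSL)/(6*sigma) = (130.3 - 114.3)/(6*0.84629045) = 3.1510
Cpu = (130.3 - 125.51)/(3*0.84629045) = 1.8867
Cpl = (125.51 - 114.3)/(3*0.84629045) = 4.4153
Cpk = min(Cpu, Cpl) = 1.8867

1.8867


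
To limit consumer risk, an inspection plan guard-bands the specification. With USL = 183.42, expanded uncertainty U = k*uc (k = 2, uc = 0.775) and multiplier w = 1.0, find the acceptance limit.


U = k * uc = 2 * 0.775 = 1.55
guard band g = w * U = 1.0 * 1.55 = 1.55
AL = USL - g = 183.42 - 1.55
AL = 181.8700

181.8700


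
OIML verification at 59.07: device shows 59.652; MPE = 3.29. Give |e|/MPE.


e = indication - reference = 59.652 - 59.07 = 0.5820
|e| = 0.5820
ratio = |e| / MPE = 0.5820 / 3.29
ratio = 0.1769

0.1769


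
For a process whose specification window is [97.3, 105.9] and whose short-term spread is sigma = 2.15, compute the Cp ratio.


Cp = (USL - LSL) / (6 * sigma)
= (105.9 - 97.3) / (6 * 2.15)
= 8.6000 / 12.9000
= 0.6667

0.6667


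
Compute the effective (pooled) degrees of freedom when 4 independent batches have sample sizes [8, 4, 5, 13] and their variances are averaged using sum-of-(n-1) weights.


nu = sum_i (n_i - 1)
nu = ((8 - 1) + (4 - 1) + (5 - 1) + (13 - 1))
nu = 7 + 3 + 4 + 12
nu = 26

26


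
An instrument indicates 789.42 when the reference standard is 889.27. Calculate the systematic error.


Systematic error = measured - true
= 789.42 - 889.27
= -99.8500

-99.8500


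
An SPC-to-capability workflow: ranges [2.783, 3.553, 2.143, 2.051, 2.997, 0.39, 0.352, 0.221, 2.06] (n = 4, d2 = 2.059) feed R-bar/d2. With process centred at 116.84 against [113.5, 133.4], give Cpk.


R_bar = (2.783 + 3.553 + 2.143 + 2.051 + 2.997 + 0.39 + 0.352 + 0.221 + 2.06) / 9 = 1.8388889
sigma = R_bar / d2 = 1.8388889 / 2.059 = 0.89309806
Cp = (USL - LSL)/(6*sigma) = (133.4 - 113.5)/(6*0.89309806) = 3.7137
Cpu = (133.4 - 116.84)/(3*0.89309806) = 6.1807
Cpl = (116.84 - 113.5)/(3*0.89309806) = 1.2466
Cpk = min(Cpu, Cpl) = 1.2466

1.2466


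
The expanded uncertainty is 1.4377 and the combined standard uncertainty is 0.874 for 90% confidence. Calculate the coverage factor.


k = U / uc
k = 1.4377 / 0.874
k = 1.645

1.645


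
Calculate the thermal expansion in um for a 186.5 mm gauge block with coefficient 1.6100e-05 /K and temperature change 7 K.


dL = L * alpha * dT
= 186.5 * 1.6100e-05 * 7
= 0.0210185 mm
dL_um = 0.0210185 * 1000 = 21.0185 um

21.0185


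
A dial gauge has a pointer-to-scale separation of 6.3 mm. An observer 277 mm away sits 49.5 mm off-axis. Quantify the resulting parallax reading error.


error = h * offset / d
= 6.3 * 49.5 / 277
= 1.1258

1.1258


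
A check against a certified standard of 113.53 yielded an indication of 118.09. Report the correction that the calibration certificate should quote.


Correction = standard - reading
= 113.53 - 118.09
= -4.5600

-4.5600


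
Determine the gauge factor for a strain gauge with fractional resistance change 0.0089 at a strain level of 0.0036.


GF = (dR/R) / epsilon
= 0.0089 / 0.0036
= 2.4722

2.4722


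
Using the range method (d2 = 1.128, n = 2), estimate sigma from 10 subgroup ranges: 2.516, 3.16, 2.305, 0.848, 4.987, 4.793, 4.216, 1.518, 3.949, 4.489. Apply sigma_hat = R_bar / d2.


R_bar = (2.516 + 3.16 + 2.305 + 0.848 + 4.987 + 4.793 + 4.216 + 1.518 + 3.949 + 4.489) / 10
R_bar = 32.781 / 10 = 3.2781
sigma_hat = R_bar / d2 = 3.2781 / 1.128 = 2.9061

2.9061


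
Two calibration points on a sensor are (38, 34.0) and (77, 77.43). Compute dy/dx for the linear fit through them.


slope = (y2 - y1) / (x2 - x1)
= (77.43 - 34.0) / (77 - 38)
= 43.4300 / 39
= 1.1136

1.1136


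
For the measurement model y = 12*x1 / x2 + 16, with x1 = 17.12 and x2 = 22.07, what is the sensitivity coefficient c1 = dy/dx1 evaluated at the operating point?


y = 12*x1 / x2 + 16
dy/dx1 = 12/x2
Evaluate at x2 = 22.07: c1 = 12 / 22.07
c1 = 0.5437

0.5437
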